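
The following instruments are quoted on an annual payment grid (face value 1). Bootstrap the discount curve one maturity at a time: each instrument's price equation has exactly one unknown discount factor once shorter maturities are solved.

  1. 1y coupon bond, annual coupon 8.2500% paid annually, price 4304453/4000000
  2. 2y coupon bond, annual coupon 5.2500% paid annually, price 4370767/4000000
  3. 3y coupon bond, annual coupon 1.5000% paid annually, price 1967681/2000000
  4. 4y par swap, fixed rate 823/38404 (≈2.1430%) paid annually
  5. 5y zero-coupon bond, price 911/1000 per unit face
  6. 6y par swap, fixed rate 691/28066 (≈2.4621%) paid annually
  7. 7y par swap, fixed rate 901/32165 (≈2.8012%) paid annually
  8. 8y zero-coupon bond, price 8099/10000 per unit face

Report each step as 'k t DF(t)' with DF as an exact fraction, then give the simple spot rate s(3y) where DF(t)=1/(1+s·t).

1 1 9941/10000
2 2 4943/5000
3 3 47/50
4 4 9177/10000
5 5 911/1000
6 6 4309/5000
7 7 4099/5000
8 8 8099/10000
s(3y) = (1/(47/50) − 1)/(3) = 1/47 ≈ 2.1277%

step 1 [1y] bond c/1=33/400: DF=(4304453/4000000 − 33/400·(0))/(1+33/400) = 9941/10000 ≈ 0.994100
step 2 [2y] bond c/1=21/400: DF=(4370767/4000000 − 21/400·(0.994100))/(1+21/400) = 4943/5000 ≈ 0.988600
step 3 [3y] bond c/1=3/200: DF=(1967681/2000000 − 3/200·(0.994100+0.988600))/(1+3/200) = 47/50 ≈ 0.940000
step 4 [4y] swap r/1=823/38404: DF=(1 − 823/38404·(0.994100+0.988600+0.940000))/(1+823/38404) = 9177/10000 ≈ 0.917700
step 5 [5y] zero: DF = P = 911/1000 ≈ 0.911000
step 6 [6y] swap r/1=691/28066: DF=(1 − 691/28066·(0.994100+0.988600+0.940000+0.917700+0.911000))/(1+691/28066) = 4309/5000 ≈ 0.861800
step 7 [7y] swap r/1=901/32165: DF=(1 − 901/32165·(0.994100+0.988600+0.940000+0.917700+0.911000+0.861800))/(1+901/32165) = 4099/5000 ≈ 0.819800
step 8 [8y] zero: DF = P = 8099/10000 ≈ 0.809900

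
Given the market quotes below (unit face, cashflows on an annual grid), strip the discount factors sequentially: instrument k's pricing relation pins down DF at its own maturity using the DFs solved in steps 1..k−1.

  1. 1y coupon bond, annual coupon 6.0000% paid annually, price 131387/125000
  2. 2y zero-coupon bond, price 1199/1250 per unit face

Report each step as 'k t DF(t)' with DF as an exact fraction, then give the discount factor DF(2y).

step 1 [1y] bond c/1=3/50: DF=(131387/125000 − 3/50·(0))/(1+3/50) = 2479/2500 ≈ 0.991600
step 2 [2y] zero: DF = P = 1199/1250 ≈ 0.959200

1 1 2479/2500
2 2 1199/1250
DF(2y) = 1199/1250 ≈ 0.959200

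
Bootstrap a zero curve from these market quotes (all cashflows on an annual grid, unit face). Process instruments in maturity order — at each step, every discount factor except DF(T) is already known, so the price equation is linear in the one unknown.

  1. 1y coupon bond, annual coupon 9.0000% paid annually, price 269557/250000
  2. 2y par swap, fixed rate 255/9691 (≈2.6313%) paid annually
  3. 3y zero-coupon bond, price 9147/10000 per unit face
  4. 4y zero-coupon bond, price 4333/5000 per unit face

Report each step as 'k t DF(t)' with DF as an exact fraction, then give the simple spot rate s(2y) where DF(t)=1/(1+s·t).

step 1 [1y] bond c/1=9/100: DF=(269557/250000 − 9/100·(0))/(1+9/100) = 2473/2500 ≈ 0.989200
step 2 [2y] swap r/1=255/9691: DF=(1 − 255/9691·(0.989200))/(1+255/9691) = 949/1000 ≈ 0.949000
step 3 [3y] zero: DF = P = 9147/10000 ≈ 0.914700
step 4 [4y] zero: DF = P = 4333/5000 ≈ 0.866600

1 1 2473/2500
2 2 949/1000
3 3 9147/10000
4 4 4333/5000
s(2y) = (1/(949/1000) − 1)/(2) = 51/1898 ≈ 2.6870%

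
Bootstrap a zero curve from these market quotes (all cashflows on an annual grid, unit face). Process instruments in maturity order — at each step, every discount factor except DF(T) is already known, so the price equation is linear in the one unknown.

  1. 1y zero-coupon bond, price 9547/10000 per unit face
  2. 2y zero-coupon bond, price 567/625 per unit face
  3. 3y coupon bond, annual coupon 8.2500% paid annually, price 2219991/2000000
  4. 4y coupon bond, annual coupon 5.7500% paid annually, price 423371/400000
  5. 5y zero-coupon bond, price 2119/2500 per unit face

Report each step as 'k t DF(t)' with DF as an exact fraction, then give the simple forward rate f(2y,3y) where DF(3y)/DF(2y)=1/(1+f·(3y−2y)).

1 1 9547/10000
2 2 567/625
3 3 1767/2000
4 4 2129/2500
5 5 2119/2500
f(2y,3y) = ((567/625)/(1767/2000) − 1)/(1) = 79/2945 ≈ 2.6825%

step 1 [1y] zero: DF = P = 9547/10000 ≈ 0.954700
step 2 [2y] zero: DF = P = 567/625 ≈ 0.907200
step 3 [3y] bond c/1=33/400: DF=(2219991/2000000 − 33/400·(0.954700+0.907200))/(1+33/400) = 1767/2000 ≈ 0.883500
step 4 [4y] bond c/1=23/400: DF=(423371/400000 − 23/400·(0.954700+0.907200+0.883500))/(1+23/400) = 2129/2500 ≈ 0.851600
step 5 [5y] zero: DF = P = 2119/2500 ≈ 0.847600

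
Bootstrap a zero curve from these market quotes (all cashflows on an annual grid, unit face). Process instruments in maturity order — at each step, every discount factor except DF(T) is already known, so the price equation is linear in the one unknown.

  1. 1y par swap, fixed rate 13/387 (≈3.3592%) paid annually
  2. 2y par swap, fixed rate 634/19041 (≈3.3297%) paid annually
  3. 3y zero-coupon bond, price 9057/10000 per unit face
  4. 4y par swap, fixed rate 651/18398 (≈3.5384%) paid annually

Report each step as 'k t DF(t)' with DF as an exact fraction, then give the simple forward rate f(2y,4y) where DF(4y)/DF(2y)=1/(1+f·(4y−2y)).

1 1 387/400
2 2 4683/5000
3 3 9057/10000
4 4 4349/5000
f(2y,4y) = ((4683/5000)/(4349/5000) − 1)/(2) = 167/4349 ≈ 3.8400%

step 1 [1y] swap r/1=13/387: DF=(1 − 13/387·(0))/(1+13/387) = 387/400 ≈ 0.967500
step 2 [2y] swap r/1=634/19041: DF=(1 − 634/19041·(0.967500))/(1+634/19041) = 4683/5000 ≈ 0.936600
step 3 [3y] zero: DF = P = 9057/10000 ≈ 0.905700
step 4 [4y] swap r/1=651/18398: DF=(1 − 651/18398·(0.967500+0.936600+0.905700))/(1+651/18398) = 4349/5000 ≈ 0.869800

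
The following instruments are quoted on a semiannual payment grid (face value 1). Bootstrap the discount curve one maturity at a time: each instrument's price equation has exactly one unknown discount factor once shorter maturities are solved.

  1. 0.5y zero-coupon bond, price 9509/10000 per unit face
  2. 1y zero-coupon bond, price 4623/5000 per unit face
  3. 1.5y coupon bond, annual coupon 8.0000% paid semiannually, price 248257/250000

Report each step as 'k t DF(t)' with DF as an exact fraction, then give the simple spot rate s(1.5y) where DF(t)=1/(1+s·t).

step 1 [0.5y] zero: DF = P = 9509/10000 ≈ 0.950900
step 2 [1y] zero: DF = P = 4623/5000 ≈ 0.924600
step 3 [1.5y] bond c/2=1/25: DF=(248257/250000 − 1/25·(0.950900+0.924600))/(1+1/25) = 8827/10000 ≈ 0.882700

1 1/2 9509/10000
2 1 4623/5000
3 3/2 8827/10000
s(1.5y) = (1/(8827/10000) − 1)/(3/2) = 782/8827 ≈ 8.8592%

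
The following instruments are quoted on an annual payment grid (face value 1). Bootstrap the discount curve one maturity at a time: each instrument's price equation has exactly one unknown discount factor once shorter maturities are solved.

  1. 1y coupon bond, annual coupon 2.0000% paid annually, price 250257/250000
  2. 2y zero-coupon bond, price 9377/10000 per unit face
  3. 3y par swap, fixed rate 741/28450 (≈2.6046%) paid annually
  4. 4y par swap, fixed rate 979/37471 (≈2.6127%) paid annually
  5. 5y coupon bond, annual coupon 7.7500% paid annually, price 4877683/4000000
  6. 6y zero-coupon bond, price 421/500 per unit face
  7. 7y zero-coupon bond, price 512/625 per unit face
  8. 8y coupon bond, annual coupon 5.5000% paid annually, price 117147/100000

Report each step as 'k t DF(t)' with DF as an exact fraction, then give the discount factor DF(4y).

1 1 4907/5000
2 2 9377/10000
3 3 9259/10000
4 4 9021/10000
5 5 4311/5000
6 6 421/500
7 7 512/625
8 8 1567/2000
DF(4y) = 9021/10000 ≈ 0.902100

step 1 [1y] bond c/1=1/50: DF=(250257/250000 − 1/50·(0))/(1+1/50) = 4907/5000 ≈ 0.981400
step 2 [2y] zero: DF = P = 9377/10000 ≈ 0.937700
step 3 [3y] swap r/1=741/28450: DF=(1 − 741/28450·(0.981400+0.937700))/(1+741/28450) = 9259/10000 ≈ 0.925900
step 4 [4y] swap r/1=979/37471: DF=(1 − 979/37471·(0.981400+0.937700+0.925900))/(1+979/37471) = 9021/10000 ≈ 0.902100
step 5 [5y] bond c/1=31/400: DF=(4877683/4000000 − 31/400·(0.981400+0.937700+0.925900+0.902100))/(1+31/400) = 4311/5000 ≈ 0.862200
step 6 [6y] zero: DF = P = 421/500 ≈ 0.842000
step 7 [7y] zero: DF = P = 512/625 ≈ 0.819200
step 8 [8y] bond c/1=11/200: DF=(117147/100000 − 11/200·(0.981400+0.937700+0.925900+0.902100+0.862200+0.842000+0.819200))/(1+11/200) = 1567/2000 ≈ 0.783500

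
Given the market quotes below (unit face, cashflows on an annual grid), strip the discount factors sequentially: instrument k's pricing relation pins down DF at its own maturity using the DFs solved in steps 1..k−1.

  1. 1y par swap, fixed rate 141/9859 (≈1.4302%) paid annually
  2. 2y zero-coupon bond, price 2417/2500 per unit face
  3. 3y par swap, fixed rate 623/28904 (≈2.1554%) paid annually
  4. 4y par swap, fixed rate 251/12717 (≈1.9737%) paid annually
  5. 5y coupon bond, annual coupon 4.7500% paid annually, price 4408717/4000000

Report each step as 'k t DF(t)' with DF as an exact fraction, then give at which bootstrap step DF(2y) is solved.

1 1 9859/10000
2 2 2417/2500
3 3 9377/10000
4 4 9247/10000
5 5 1099/1250
DF(2y) is solved at step 2

step 1 [1y] swap r/1=141/9859: DF=(1 − 141/9859·(0))/(1+141/9859) = 9859/10000 ≈ 0.985900
step 2 [2y] zero: DF = P = 2417/2500 ≈ 0.966800
step 3 [3y] swap r/1=623/28904: DF=(1 − 623/28904·(0.985900+0.966800))/(1+623/28904) = 9377/10000 ≈ 0.937700
step 4 [4y] swap r/1=251/12717: DF=(1 − 251/12717·(0.985900+0.966800+0.937700))/(1+251/12717) = 9247/10000 ≈ 0.924700
step 5 [5y] bond c/1=19/400: DF=(4408717/4000000 − 19/400·(0.985900+0.966800+0.937700+0.924700))/(1+19/400) = 1099/1250 ≈ 0.879200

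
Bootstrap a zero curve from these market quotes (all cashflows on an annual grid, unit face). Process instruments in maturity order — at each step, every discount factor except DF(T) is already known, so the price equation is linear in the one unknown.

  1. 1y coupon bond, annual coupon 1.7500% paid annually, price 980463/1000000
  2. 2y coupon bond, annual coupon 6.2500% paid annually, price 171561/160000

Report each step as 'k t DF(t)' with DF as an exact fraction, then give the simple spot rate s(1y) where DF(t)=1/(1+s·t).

step 1 [1y] bond c/1=7/400: DF=(980463/1000000 − 7/400·(0))/(1+7/400) = 2409/2500 ≈ 0.963600
step 2 [2y] bond c/1=1/16: DF=(171561/160000 − 1/16·(0.963600))/(1+1/16) = 381/400 ≈ 0.952500

1 1 2409/2500
2 2 381/400
s(1y) = (1/(2409/2500) − 1)/(1) = 91/2409 ≈ 3.7775%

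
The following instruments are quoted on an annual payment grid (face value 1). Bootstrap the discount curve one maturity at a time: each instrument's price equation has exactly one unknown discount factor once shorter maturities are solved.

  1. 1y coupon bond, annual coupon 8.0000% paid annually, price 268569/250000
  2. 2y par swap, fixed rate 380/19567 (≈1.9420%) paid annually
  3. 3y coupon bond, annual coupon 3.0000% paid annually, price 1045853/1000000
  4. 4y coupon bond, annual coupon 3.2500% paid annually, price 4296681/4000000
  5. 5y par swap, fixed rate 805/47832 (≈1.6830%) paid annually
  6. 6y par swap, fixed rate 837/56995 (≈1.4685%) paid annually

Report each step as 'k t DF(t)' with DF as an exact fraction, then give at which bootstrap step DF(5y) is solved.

step 1 [1y] bond c/1=2/25: DF=(268569/250000 − 2/25·(0))/(1+2/25) = 9947/10000 ≈ 0.994700
step 2 [2y] swap r/1=380/19567: DF=(1 − 380/19567·(0.994700))/(1+380/19567) = 481/500 ≈ 0.962000
step 3 [3y] bond c/1=3/100: DF=(1045853/1000000 − 3/100·(0.994700+0.962000))/(1+3/100) = 599/625 ≈ 0.958400
step 4 [4y] bond c/1=13/400: DF=(4296681/4000000 − 13/400·(0.994700+0.962000+0.958400))/(1+13/400) = 4743/5000 ≈ 0.948600
step 5 [5y] swap r/1=805/47832: DF=(1 − 805/47832·(0.994700+0.962000+0.958400+0.948600))/(1+805/47832) = 1839/2000 ≈ 0.919500
step 6 [6y] swap r/1=837/56995: DF=(1 − 837/56995·(0.994700+0.962000+0.958400+0.948600+0.919500))/(1+837/56995) = 9163/10000 ≈ 0.916300

1 1 9947/10000
2 2 481/500
3 3 599/625
4 4 4743/5000
5 5 1839/2000
6 6 9163/10000
DF(5y) is solved at step 5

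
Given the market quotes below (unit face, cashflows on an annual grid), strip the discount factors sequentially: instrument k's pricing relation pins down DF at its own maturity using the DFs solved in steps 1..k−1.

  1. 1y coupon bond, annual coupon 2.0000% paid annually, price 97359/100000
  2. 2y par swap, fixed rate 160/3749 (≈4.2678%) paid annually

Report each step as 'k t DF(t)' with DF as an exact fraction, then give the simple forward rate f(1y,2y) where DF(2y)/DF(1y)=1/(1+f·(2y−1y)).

step 1 [1y] bond c/1=1/50: DF=(97359/100000 − 1/50·(0))/(1+1/50) = 1909/2000 ≈ 0.954500
step 2 [2y] swap r/1=160/3749: DF=(1 − 160/3749·(0.954500))/(1+160/3749) = 23/25 ≈ 0.920000

1 1 1909/2000
2 2 23/25
f(1y,2y) = ((1909/2000)/(23/25) − 1)/(1) = 3/80 ≈ 3.7500%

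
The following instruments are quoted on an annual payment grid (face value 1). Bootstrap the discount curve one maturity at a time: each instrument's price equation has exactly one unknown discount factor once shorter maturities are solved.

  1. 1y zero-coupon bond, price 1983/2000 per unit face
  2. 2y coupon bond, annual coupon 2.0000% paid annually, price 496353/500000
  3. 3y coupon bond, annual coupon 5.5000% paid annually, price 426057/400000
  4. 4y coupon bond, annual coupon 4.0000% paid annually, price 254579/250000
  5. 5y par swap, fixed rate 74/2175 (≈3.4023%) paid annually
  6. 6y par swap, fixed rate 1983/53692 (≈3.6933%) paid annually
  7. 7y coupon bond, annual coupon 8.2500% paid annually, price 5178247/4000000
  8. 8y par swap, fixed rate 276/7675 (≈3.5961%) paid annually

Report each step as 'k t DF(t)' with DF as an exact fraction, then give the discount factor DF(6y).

1 1 1983/2000
2 2 4769/5000
3 3 4541/5000
4 4 4347/5000
5 5 4223/5000
6 6 8017/10000
7 7 7867/10000
8 8 1879/2500
DF(6y) = 8017/10000 ≈ 0.801700

step 1 [1y] zero: DF = P = 1983/2000 ≈ 0.991500
step 2 [2y] bond c/1=1/50: DF=(496353/500000 − 1/50·(0.991500))/(1+1/50) = 4769/5000 ≈ 0.953800
step 3 [3y] bond c/1=11/200: DF=(426057/400000 − 11/200·(0.991500+0.953800))/(1+11/200) = 4541/5000 ≈ 0.908200
step 4 [4y] bond c/1=1/25: DF=(254579/250000 − 1/25·(0.991500+0.953800+0.908200))/(1+1/25) = 4347/5000 ≈ 0.869400
step 5 [5y] swap r/1=74/2175: DF=(1 − 74/2175·(0.991500+0.953800+0.908200+0.869400))/(1+74/2175) = 4223/5000 ≈ 0.844600
step 6 [6y] swap r/1=1983/53692: DF=(1 − 1983/53692·(0.991500+0.953800+0.908200+0.869400+0.844600))/(1+1983/53692) = 8017/10000 ≈ 0.801700
step 7 [7y] bond c/1=33/400: DF=(5178247/4000000 − 33/400·(0.991500+0.953800+0.908200+0.869400+0.844600+0.801700))/(1+33/400) = 7867/10000 ≈ 0.786700
step 8 [8y] swap r/1=276/7675: DF=(1 − 276/7675·(0.991500+0.953800+0.908200+0.869400+0.844600+0.801700+0.786700))/(1+276/7675) = 1879/2500 ≈ 0.751600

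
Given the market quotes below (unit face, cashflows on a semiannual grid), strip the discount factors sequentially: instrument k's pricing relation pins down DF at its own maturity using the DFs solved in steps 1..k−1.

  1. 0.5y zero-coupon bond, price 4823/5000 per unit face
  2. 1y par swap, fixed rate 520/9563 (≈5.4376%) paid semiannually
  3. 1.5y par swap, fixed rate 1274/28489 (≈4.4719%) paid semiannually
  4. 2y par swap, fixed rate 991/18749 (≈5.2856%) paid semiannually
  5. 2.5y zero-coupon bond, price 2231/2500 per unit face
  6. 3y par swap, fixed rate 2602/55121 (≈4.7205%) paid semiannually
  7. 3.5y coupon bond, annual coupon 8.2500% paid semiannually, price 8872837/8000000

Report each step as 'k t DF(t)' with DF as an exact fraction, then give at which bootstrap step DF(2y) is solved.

1 1/2 4823/5000
2 1 237/250
3 3/2 9363/10000
4 2 9009/10000
5 5/2 2231/2500
6 3 8699/10000
7 7/2 2117/2500
DF(2y) is solved at step 4

step 1 [0.5y] zero: DF = P = 4823/5000 ≈ 0.964600
step 2 [1y] swap r/2=260/9563: DF=(1 − 260/9563·(0.964600))/(1+260/9563) = 237/250 ≈ 0.948000
step 3 [1.5y] swap r/2=637/28489: DF=(1 − 637/28489·(0.964600+0.948000))/(1+637/28489) = 9363/10000 ≈ 0.936300
step 4 [2y] swap r/2=991/37498: DF=(1 − 991/37498·(0.964600+0.948000+0.936300))/(1+991/37498) = 9009/10000 ≈ 0.900900
step 5 [2.5y] zero: DF = P = 2231/2500 ≈ 0.892400
step 6 [3y] swap r/2=1301/55121: DF=(1 − 1301/55121·(0.964600+0.948000+0.936300+0.900900+0.892400))/(1+1301/55121) = 8699/10000 ≈ 0.869900
step 7 [3.5y] bond c/2=33/800: DF=(8872837/8000000 − 33/800·(0.964600+0.948000+0.936300+0.900900+0.892400+0.869900))/(1+33/800) = 2117/2500 ≈ 0.846800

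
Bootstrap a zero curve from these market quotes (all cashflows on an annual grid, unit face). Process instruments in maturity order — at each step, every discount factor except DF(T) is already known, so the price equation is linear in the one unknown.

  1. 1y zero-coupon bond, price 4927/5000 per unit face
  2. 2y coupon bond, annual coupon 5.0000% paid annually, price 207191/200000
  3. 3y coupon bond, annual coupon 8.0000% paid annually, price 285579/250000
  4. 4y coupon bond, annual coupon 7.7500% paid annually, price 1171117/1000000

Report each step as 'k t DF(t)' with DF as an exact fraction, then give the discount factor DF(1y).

step 1 [1y] zero: DF = P = 4927/5000 ≈ 0.985400
step 2 [2y] bond c/1=1/20: DF=(207191/200000 − 1/20·(0.985400))/(1+1/20) = 9397/10000 ≈ 0.939700
step 3 [3y] bond c/1=2/25: DF=(285579/250000 − 2/25·(0.985400+0.939700))/(1+2/25) = 9151/10000 ≈ 0.915100
step 4 [4y] bond c/1=31/400: DF=(1171117/1000000 − 31/400·(0.985400+0.939700+0.915100))/(1+31/400) = 4413/5000 ≈ 0.882600

1 1 4927/5000
2 2 9397/10000
3 3 9151/10000
4 4 4413/5000
DF(1y) = 4927/5000 ≈ 0.985400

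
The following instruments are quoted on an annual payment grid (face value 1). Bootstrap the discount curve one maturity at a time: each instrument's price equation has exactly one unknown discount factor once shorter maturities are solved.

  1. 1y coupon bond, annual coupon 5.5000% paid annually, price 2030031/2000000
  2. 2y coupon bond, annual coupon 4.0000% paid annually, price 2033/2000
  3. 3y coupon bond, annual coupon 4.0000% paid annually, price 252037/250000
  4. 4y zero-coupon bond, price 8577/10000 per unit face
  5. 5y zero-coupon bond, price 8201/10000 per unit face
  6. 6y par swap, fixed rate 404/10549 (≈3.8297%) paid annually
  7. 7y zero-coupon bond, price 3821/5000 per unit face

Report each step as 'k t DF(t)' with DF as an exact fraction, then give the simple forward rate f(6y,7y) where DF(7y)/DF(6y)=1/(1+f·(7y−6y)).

1 1 9621/10000
2 2 2351/2500
3 3 4481/5000
4 4 8577/10000
5 5 8201/10000
6 6 399/500
7 7 3821/5000
f(6y,7y) = ((399/500)/(3821/5000) − 1)/(1) = 169/3821 ≈ 4.4229%

step 1 [1y] bond c/1=11/200: DF=(2030031/2000000 − 11/200·(0))/(1+11/200) = 9621/10000 ≈ 0.962100
step 2 [2y] bond c/1=1/25: DF=(2033/2000 − 1/25·(0.962100))/(1+1/25) = 2351/2500 ≈ 0.940400
step 3 [3y] bond c/1=1/25: DF=(252037/250000 − 1/25·(0.962100+0.940400))/(1+1/25) = 4481/5000 ≈ 0.896200
step 4 [4y] zero: DF = P = 8577/10000 ≈ 0.857700
step 5 [5y] zero: DF = P = 8201/10000 ≈ 0.820100
step 6 [6y] swap r/1=404/10549: DF=(1 − 404/10549·(0.962100+0.940400+0.896200+0.857700+0.820100))/(1+404/10549) = 399/500 ≈ 0.798000
step 7 [7y] zero: DF = P = 3821/5000 ≈ 0.764200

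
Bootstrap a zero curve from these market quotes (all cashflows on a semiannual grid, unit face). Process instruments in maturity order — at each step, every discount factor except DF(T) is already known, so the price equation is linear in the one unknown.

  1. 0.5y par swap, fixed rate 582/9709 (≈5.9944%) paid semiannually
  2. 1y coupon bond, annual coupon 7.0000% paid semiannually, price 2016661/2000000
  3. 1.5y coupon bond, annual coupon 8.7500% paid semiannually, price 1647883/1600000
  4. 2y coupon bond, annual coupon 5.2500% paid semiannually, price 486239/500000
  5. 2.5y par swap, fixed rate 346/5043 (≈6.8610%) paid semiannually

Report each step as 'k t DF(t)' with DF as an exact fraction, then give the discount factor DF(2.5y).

step 1 [0.5y] swap r/2=291/9709: DF=(1 − 291/9709·(0))/(1+291/9709) = 9709/10000 ≈ 0.970900
step 2 [1y] bond c/2=7/200: DF=(2016661/2000000 − 7/200·(0.970900))/(1+7/200) = 4707/5000 ≈ 0.941400
step 3 [1.5y] bond c/2=7/160: DF=(1647883/1600000 − 7/160·(0.970900+0.941400))/(1+7/160) = 4533/5000 ≈ 0.906600
step 4 [2y] bond c/2=21/800: DF=(486239/500000 − 21/800·(0.970900+0.941400+0.906600))/(1+21/800) = 1751/2000 ≈ 0.875500
step 5 [2.5y] swap r/2=173/5043: DF=(1 − 173/5043·(0.970900+0.941400+0.906600+0.875500))/(1+173/5043) = 8443/10000 ≈ 0.844300

1 1/2 9709/10000
2 1 4707/5000
3 3/2 4533/5000
4 2 1751/2000
5 5/2 8443/10000
DF(2.5y) = 8443/10000 ≈ 0.844300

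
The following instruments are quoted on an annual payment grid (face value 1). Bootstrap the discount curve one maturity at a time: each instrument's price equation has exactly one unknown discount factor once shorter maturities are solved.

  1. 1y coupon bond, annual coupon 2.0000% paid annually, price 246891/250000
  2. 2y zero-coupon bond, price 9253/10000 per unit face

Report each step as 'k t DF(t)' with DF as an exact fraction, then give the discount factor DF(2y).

step 1 [1y] bond c/1=1/50: DF=(246891/250000 − 1/50·(0))/(1+1/50) = 4841/5000 ≈ 0.968200
step 2 [2y] zero: DF = P = 9253/10000 ≈ 0.925300

1 1 4841/5000
2 2 9253/10000
DF(2y) = 9253/10000 ≈ 0.925300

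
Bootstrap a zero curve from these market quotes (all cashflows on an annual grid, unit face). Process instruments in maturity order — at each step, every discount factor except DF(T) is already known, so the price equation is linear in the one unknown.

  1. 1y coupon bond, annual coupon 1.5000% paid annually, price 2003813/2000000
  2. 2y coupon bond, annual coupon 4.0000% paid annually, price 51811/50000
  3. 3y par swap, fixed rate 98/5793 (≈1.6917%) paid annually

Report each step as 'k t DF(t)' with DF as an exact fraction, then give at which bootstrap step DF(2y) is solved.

step 1 [1y] bond c/1=3/200: DF=(2003813/2000000 − 3/200·(0))/(1+3/200) = 9871/10000 ≈ 0.987100
step 2 [2y] bond c/1=1/25: DF=(51811/50000 − 1/25·(0.987100))/(1+1/25) = 599/625 ≈ 0.958400
step 3 [3y] swap r/1=98/5793: DF=(1 − 98/5793·(0.987100+0.958400))/(1+98/5793) = 951/1000 ≈ 0.951000

1 1 9871/10000
2 2 599/625
3 3 951/1000
DF(2y) is solved at step 2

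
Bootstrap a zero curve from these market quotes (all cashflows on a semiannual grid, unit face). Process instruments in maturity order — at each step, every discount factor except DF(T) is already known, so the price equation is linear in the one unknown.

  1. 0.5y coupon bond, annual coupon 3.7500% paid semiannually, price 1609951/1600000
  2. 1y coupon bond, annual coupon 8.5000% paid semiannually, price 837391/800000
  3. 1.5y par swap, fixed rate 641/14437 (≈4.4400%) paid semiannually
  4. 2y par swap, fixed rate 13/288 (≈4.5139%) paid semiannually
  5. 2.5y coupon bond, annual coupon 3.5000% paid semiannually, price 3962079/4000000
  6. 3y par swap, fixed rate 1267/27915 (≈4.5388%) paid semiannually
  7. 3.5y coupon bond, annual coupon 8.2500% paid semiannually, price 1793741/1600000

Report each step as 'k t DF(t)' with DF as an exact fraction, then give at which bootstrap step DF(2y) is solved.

1 1/2 9877/10000
2 1 4819/5000
3 3/2 9359/10000
4 2 4571/5000
5 5/2 9081/10000
6 3 8733/10000
7 7/2 1711/2000
DF(2y) is solved at step 4

step 1 [0.5y] bond c/2=3/160: DF=(1609951/1600000 − 3/160·(0))/(1+3/160) = 9877/10000 ≈ 0.987700
step 2 [1y] bond c/2=17/400: DF=(837391/800000 − 17/400·(0.987700))/(1+17/400) = 4819/5000 ≈ 0.963800
step 3 [1.5y] swap r/2=641/28874: DF=(1 − 641/28874·(0.987700+0.963800))/(1+641/28874) = 9359/10000 ≈ 0.935900
step 4 [2y] swap r/2=13/576: DF=(1 − 13/576·(0.987700+0.963800+0.935900))/(1+13/576) = 4571/5000 ≈ 0.914200
step 5 [2.5y] bond c/2=7/400: DF=(3962079/4000000 − 7/400·(0.987700+0.963800+0.935900+0.914200))/(1+7/400) = 9081/10000 ≈ 0.908100
step 6 [3y] swap r/2=1267/55830: DF=(1 − 1267/55830·(0.987700+0.963800+0.935900+0.914200+0.908100))/(1+1267/55830) = 8733/10000 ≈ 0.873300
step 7 [3.5y] bond c/2=33/800: DF=(1793741/1600000 − 33/800·(0.987700+0.963800+0.935900+0.914200+0.908100+0.873300))/(1+33/800) = 1711/2000 ≈ 0.855500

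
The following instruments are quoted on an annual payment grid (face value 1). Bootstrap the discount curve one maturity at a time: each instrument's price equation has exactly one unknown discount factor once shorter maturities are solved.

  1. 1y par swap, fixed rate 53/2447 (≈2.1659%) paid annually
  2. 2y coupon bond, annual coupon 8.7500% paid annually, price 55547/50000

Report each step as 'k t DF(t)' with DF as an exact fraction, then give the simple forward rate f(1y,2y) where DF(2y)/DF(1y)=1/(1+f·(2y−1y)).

step 1 [1y] swap r/1=53/2447: DF=(1 − 53/2447·(0))/(1+53/2447) = 2447/2500 ≈ 0.978800
step 2 [2y] bond c/1=7/80: DF=(55547/50000 − 7/80·(0.978800))/(1+7/80) = 2357/2500 ≈ 0.942800

1 1 2447/2500
2 2 2357/2500
f(1y,2y) = ((2447/2500)/(2357/2500) − 1)/(1) = 90/2357 ≈ 3.8184%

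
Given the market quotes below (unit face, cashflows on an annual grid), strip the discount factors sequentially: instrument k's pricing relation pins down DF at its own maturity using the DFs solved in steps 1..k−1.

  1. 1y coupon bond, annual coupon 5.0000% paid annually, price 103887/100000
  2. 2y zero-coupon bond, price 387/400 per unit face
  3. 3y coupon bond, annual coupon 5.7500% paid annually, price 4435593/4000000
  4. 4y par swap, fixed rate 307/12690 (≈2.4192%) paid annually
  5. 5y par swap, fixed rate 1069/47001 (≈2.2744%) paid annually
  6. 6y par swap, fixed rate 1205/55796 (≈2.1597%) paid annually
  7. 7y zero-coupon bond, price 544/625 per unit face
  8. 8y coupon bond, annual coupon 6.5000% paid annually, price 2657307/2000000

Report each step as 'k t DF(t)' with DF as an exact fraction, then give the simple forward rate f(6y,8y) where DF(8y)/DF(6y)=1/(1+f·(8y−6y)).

1 1 4947/5000
2 2 387/400
3 3 4711/5000
4 4 9079/10000
5 5 8931/10000
6 6 1759/2000
7 7 544/625
8 8 8539/10000
f(6y,8y) = ((1759/2000)/(8539/10000) − 1)/(2) = 128/8539 ≈ 1.4990%

step 1 [1y] bond c/1=1/20: DF=(103887/100000 − 1/20·(0))/(1+1/20) = 4947/5000 ≈ 0.989400
step 2 [2y] zero: DF = P = 387/400 ≈ 0.967500
step 3 [3y] bond c/1=23/400: DF=(4435593/4000000 − 23/400·(0.989400+0.967500))/(1+23/400) = 4711/5000 ≈ 0.942200
step 4 [4y] swap r/1=307/12690: DF=(1 − 307/12690·(0.989400+0.967500+0.942200))/(1+307/12690) = 9079/10000 ≈ 0.907900
step 5 [5y] swap r/1=1069/47001: DF=(1 − 1069/47001·(0.989400+0.967500+0.942200+0.907900))/(1+1069/47001) = 8931/10000 ≈ 0.893100
step 6 [6y] swap r/1=1205/55796: DF=(1 − 1205/55796·(0.989400+0.967500+0.942200+0.907900+0.893100))/(1+1205/55796) = 1759/2000 ≈ 0.879500
step 7 [7y] zero: DF = P = 544/625 ≈ 0.870400
step 8 [8y] bond c/1=13/200: DF=(2657307/2000000 − 13/200·(0.989400+0.967500+0.942200+0.907900+0.893100+0.879500+0.870400))/(1+13/200) = 8539/10000 ≈ 0.853900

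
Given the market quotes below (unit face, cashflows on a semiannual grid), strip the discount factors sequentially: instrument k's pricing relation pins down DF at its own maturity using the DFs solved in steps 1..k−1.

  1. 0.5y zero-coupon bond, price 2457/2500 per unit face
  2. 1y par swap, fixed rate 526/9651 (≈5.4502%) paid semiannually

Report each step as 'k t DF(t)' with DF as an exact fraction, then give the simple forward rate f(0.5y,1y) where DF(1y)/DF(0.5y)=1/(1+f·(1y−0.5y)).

1 1/2 2457/2500
2 1 4737/5000
f(0.5y,1y) = ((2457/2500)/(4737/5000) − 1)/(1/2) = 118/1579 ≈ 7.4731%

step 1 [0.5y] zero: DF = P = 2457/2500 ≈ 0.982800
step 2 [1y] swap r/2=263/9651: DF=(1 − 263/9651·(0.982800))/(1+263/9651) = 4737/5000 ≈ 0.947400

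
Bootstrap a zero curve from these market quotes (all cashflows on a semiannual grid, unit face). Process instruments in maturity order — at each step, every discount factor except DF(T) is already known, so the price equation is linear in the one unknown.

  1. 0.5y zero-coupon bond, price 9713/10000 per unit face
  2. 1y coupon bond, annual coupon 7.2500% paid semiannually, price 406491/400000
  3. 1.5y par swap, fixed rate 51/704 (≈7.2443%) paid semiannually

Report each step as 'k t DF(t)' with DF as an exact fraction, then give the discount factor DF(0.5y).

1 1/2 9713/10000
2 1 9467/10000
3 3/2 449/500
DF(0.5y) = 9713/10000 ≈ 0.971300

step 1 [0.5y] zero: DF = P = 9713/10000 ≈ 0.971300
step 2 [1y] bond c/2=29/800: DF=(406491/400000 − 29/800·(0.971300))/(1+29/800) = 9467/10000 ≈ 0.946700
step 3 [1.5y] swap r/2=51/1408: DF=(1 − 51/1408·(0.971300+0.946700))/(1+51/1408) = 449/500 ≈ 0.898000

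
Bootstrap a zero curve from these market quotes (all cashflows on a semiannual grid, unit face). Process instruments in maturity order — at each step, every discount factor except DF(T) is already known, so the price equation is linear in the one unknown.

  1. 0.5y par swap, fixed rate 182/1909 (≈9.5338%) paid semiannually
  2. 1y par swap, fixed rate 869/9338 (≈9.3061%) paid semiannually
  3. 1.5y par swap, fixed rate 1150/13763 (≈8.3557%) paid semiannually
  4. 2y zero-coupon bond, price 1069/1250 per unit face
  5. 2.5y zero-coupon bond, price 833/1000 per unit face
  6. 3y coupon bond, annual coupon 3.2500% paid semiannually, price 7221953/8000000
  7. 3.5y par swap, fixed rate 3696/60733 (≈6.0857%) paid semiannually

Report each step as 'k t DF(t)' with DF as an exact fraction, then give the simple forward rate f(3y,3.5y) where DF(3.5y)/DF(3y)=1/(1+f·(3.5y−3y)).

1 1/2 1909/2000
2 1 9131/10000
3 3/2 177/200
4 2 1069/1250
5 5/2 833/1000
6 3 8173/10000
7 7/2 1019/1250
f(3y,3.5y) = ((8173/10000)/(1019/1250) − 1)/(1/2) = 21/4076 ≈ 0.5152%

step 1 [0.5y] swap r/2=91/1909: DF=(1 − 91/1909·(0))/(1+91/1909) = 1909/2000 ≈ 0.954500
step 2 [1y] swap r/2=869/18676: DF=(1 − 869/18676·(0.954500))/(1+869/18676) = 9131/10000 ≈ 0.913100
step 3 [1.5y] swap r/2=575/13763: DF=(1 − 575/13763·(0.954500+0.913100))/(1+575/13763) = 177/200 ≈ 0.885000
step 4 [2y] zero: DF = P = 1069/1250 ≈ 0.855200
step 5 [2.5y] zero: DF = P = 833/1000 ≈ 0.833000
step 6 [3y] bond c/2=13/800: DF=(7221953/8000000 − 13/800·(0.954500+0.913100+0.885000+0.855200+0.833000))/(1+13/800) = 8173/10000 ≈ 0.817300
step 7 [3.5y] swap r/2=1848/60733: DF=(1 − 1848/60733·(0.954500+0.913100+0.885000+0.855200+0.833000+0.817300))/(1+1848/60733) = 1019/1250 ≈ 0.815200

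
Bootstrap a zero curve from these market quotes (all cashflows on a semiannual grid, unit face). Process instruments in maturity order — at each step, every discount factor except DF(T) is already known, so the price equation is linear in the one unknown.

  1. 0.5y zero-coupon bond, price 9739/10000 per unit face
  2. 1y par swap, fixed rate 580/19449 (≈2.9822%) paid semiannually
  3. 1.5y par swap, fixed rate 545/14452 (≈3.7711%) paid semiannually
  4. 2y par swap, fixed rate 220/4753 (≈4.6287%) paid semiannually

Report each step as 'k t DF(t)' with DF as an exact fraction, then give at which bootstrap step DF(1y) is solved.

step 1 [0.5y] zero: DF = P = 9739/10000 ≈ 0.973900
step 2 [1y] swap r/2=290/19449: DF=(1 − 290/19449·(0.973900))/(1+290/19449) = 971/1000 ≈ 0.971000
step 3 [1.5y] swap r/2=545/28904: DF=(1 − 545/28904·(0.973900+0.971000))/(1+545/28904) = 1891/2000 ≈ 0.945500
step 4 [2y] swap r/2=110/4753: DF=(1 − 110/4753·(0.973900+0.971000+0.945500))/(1+110/4753) = 114/125 ≈ 0.912000

1 1/2 9739/10000
2 1 971/1000
3 3/2 1891/2000
4 2 114/125
DF(1y) is solved at step 2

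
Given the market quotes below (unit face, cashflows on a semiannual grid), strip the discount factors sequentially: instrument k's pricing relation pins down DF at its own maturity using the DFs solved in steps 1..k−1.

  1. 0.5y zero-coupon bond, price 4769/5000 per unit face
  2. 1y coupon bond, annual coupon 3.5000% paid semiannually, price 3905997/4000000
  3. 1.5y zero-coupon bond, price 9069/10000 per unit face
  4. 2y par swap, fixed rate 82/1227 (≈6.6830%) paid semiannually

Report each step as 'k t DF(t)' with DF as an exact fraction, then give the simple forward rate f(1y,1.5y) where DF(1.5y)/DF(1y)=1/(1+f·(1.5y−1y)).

1 1/2 4769/5000
2 1 9433/10000
3 3/2 9069/10000
4 2 877/1000
f(1y,1.5y) = ((9433/10000)/(9069/10000) − 1)/(1/2) = 728/9069 ≈ 8.0273%

step 1 [0.5y] zero: DF = P = 4769/5000 ≈ 0.953800
step 2 [1y] bond c/2=7/400: DF=(3905997/4000000 − 7/400·(0.953800))/(1+7/400) = 9433/10000 ≈ 0.943300
step 3 [1.5y] zero: DF = P = 9069/10000 ≈ 0.906900
step 4 [2y] swap r/2=41/1227: DF=(1 − 41/1227·(0.953800+0.943300+0.906900))/(1+41/1227) = 877/1000 ≈ 0.877000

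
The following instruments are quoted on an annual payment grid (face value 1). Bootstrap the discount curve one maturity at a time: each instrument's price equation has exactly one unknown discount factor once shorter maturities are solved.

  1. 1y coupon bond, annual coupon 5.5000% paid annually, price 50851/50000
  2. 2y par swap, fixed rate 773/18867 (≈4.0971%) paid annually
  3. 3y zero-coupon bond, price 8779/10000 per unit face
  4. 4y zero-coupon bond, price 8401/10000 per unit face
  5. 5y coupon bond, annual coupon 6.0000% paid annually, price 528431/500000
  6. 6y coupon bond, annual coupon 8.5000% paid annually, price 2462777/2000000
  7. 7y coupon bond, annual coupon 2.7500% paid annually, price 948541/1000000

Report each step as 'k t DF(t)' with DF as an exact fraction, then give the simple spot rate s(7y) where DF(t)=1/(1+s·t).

step 1 [1y] bond c/1=11/200: DF=(50851/50000 − 11/200·(0))/(1+11/200) = 241/250 ≈ 0.964000
step 2 [2y] swap r/1=773/18867: DF=(1 − 773/18867·(0.964000))/(1+773/18867) = 9227/10000 ≈ 0.922700
step 3 [3y] zero: DF = P = 8779/10000 ≈ 0.877900
step 4 [4y] zero: DF = P = 8401/10000 ≈ 0.840100
step 5 [5y] bond c/1=3/50: DF=(528431/500000 − 3/50·(0.964000+0.922700+0.877900+0.840100))/(1+3/50) = 793/1000 ≈ 0.793000
step 6 [6y] bond c/1=17/200: DF=(2462777/2000000 − 17/200·(0.964000+0.922700+0.877900+0.840100+0.793000))/(1+17/200) = 494/625 ≈ 0.790400
step 7 [7y] bond c/1=11/400: DF=(948541/1000000 − 11/400·(0.964000+0.922700+0.877900+0.840100+0.793000+0.790400))/(1+11/400) = 7843/10000 ≈ 0.784300

1 1 241/250
2 2 9227/10000
3 3 8779/10000
4 4 8401/10000
5 5 793/1000
6 6 494/625
7 7 7843/10000
s(7y) = (1/(7843/10000) − 1)/(7) = 2157/54901 ≈ 3.9289%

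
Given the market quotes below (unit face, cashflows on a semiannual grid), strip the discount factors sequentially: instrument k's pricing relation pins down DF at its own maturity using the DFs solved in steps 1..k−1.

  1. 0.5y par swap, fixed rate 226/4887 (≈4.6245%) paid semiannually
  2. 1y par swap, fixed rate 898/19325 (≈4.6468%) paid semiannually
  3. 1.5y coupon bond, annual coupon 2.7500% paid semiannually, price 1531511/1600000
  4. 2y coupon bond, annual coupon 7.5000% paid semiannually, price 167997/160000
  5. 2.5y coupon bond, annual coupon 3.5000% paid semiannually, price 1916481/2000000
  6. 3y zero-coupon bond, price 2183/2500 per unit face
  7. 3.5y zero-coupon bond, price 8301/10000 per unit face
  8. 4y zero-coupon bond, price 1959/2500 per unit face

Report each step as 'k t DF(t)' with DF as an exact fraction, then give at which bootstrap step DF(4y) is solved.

step 1 [0.5y] swap r/2=113/4887: DF=(1 − 113/4887·(0))/(1+113/4887) = 4887/5000 ≈ 0.977400
step 2 [1y] swap r/2=449/19325: DF=(1 − 449/19325·(0.977400))/(1+449/19325) = 9551/10000 ≈ 0.955100
step 3 [1.5y] bond c/2=11/800: DF=(1531511/1600000 − 11/800·(0.977400+0.955100))/(1+11/800) = 459/500 ≈ 0.918000
step 4 [2y] bond c/2=3/80: DF=(167997/160000 − 3/80·(0.977400+0.955100+0.918000))/(1+3/80) = 909/1000 ≈ 0.909000
step 5 [2.5y] bond c/2=7/400: DF=(1916481/2000000 − 7/400·(0.977400+0.955100+0.918000+0.909000))/(1+7/400) = 8771/10000 ≈ 0.877100
step 6 [3y] zero: DF = P = 2183/2500 ≈ 0.873200
step 7 [3.5y] zero: DF = P = 8301/10000 ≈ 0.830100
step 8 [4y] zero: DF = P = 1959/2500 ≈ 0.783600

1 1/2 4887/5000
2 1 9551/10000
3 3/2 459/500
4 2 909/1000
5 5/2 8771/10000
6 3 2183/2500
7 7/2 8301/10000
8 4 1959/2500
DF(4y) is solved at step 8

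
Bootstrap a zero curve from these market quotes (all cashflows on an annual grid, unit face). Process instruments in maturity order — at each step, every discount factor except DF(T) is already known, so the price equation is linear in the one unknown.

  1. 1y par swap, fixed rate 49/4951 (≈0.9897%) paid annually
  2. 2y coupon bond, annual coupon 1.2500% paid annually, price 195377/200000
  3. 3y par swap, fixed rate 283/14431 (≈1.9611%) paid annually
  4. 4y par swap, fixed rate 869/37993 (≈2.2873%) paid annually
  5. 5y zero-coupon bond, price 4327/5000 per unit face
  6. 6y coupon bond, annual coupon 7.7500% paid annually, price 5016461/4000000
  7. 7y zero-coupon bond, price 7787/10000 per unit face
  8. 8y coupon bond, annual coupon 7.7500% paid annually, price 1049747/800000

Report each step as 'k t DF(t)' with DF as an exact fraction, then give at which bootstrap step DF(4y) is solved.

step 1 [1y] swap r/1=49/4951: DF=(1 − 49/4951·(0))/(1+49/4951) = 4951/5000 ≈ 0.990200
step 2 [2y] bond c/1=1/80: DF=(195377/200000 − 1/80·(0.990200))/(1+1/80) = 4763/5000 ≈ 0.952600
step 3 [3y] swap r/1=283/14431: DF=(1 − 283/14431·(0.990200+0.952600))/(1+283/14431) = 4717/5000 ≈ 0.943400
step 4 [4y] swap r/1=869/37993: DF=(1 − 869/37993·(0.990200+0.952600+0.943400))/(1+869/37993) = 9131/10000 ≈ 0.913100
step 5 [5y] zero: DF = P = 4327/5000 ≈ 0.865400
step 6 [6y] bond c/1=31/400: DF=(5016461/4000000 − 31/400·(0.990200+0.952600+0.943400+0.913100+0.865400))/(1+31/400) = 2071/2500 ≈ 0.828400
step 7 [7y] zero: DF = P = 7787/10000 ≈ 0.778700
step 8 [8y] bond c/1=31/400: DF=(1049747/800000 − 31/400·(0.990200+0.952600+0.943400+0.913100+0.865400+0.828400+0.778700))/(1+31/400) = 7667/10000 ≈ 0.766700

1 1 4951/5000
2 2 4763/5000
3 3 4717/5000
4 4 9131/10000
5 5 4327/5000
6 6 2071/2500
7 7 7787/10000
8 8 7667/10000
DF(4y) is solved at step 4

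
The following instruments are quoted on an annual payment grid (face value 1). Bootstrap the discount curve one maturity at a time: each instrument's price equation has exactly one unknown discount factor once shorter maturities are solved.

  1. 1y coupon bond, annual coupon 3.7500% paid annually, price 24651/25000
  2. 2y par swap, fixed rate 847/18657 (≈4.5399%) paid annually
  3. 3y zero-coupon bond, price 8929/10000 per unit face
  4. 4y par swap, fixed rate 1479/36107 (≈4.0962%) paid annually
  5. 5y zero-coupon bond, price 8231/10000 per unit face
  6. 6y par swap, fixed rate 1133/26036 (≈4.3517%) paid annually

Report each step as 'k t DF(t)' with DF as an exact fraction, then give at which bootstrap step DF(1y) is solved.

step 1 [1y] bond c/1=3/80: DF=(24651/25000 − 3/80·(0))/(1+3/80) = 594/625 ≈ 0.950400
step 2 [2y] swap r/1=847/18657: DF=(1 − 847/18657·(0.950400))/(1+847/18657) = 9153/10000 ≈ 0.915300
step 3 [3y] zero: DF = P = 8929/10000 ≈ 0.892900
step 4 [4y] swap r/1=1479/36107: DF=(1 − 1479/36107·(0.950400+0.915300+0.892900))/(1+1479/36107) = 8521/10000 ≈ 0.852100
step 5 [5y] zero: DF = P = 8231/10000 ≈ 0.823100
step 6 [6y] swap r/1=1133/26036: DF=(1 − 1133/26036·(0.950400+0.915300+0.892900+0.852100+0.823100))/(1+1133/26036) = 3867/5000 ≈ 0.773400

1 1 594/625
2 2 9153/10000
3 3 8929/10000
4 4 8521/10000
5 5 8231/10000
6 6 3867/5000
DF(1y) is solved at step 1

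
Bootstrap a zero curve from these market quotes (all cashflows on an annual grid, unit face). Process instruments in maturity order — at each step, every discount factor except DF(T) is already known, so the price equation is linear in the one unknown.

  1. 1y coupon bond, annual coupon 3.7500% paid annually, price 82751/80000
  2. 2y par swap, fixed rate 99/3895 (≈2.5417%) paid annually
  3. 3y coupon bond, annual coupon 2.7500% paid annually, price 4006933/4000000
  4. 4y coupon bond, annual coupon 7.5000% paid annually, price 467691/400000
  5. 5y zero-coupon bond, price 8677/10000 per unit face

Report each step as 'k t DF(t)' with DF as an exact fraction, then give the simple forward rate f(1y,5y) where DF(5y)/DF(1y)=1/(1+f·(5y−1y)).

step 1 [1y] bond c/1=3/80: DF=(82751/80000 − 3/80·(0))/(1+3/80) = 997/1000 ≈ 0.997000
step 2 [2y] swap r/1=99/3895: DF=(1 − 99/3895·(0.997000))/(1+99/3895) = 1901/2000 ≈ 0.950500
step 3 [3y] bond c/1=11/400: DF=(4006933/4000000 − 11/400·(0.997000+0.950500))/(1+11/400) = 2307/2500 ≈ 0.922800
step 4 [4y] bond c/1=3/40: DF=(467691/400000 − 3/40·(0.997000+0.950500+0.922800))/(1+3/40) = 4437/5000 ≈ 0.887400
step 5 [5y] zero: DF = P = 8677/10000 ≈ 0.867700

1 1 997/1000
2 2 1901/2000
3 3 2307/2500
4 4 4437/5000
5 5 8677/10000
f(1y,5y) = ((997/1000)/(8677/10000) − 1)/(4) = 1293/34708 ≈ 3.7254%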